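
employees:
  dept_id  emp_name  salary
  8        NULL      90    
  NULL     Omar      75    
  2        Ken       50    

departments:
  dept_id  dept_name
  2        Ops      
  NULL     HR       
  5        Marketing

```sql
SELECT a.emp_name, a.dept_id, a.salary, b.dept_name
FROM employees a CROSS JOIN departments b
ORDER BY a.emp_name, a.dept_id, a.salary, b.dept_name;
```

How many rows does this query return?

9

CROSS JOIN pairs every row of `employees` with every row of `departments`: 3 × 3 = 9 rows.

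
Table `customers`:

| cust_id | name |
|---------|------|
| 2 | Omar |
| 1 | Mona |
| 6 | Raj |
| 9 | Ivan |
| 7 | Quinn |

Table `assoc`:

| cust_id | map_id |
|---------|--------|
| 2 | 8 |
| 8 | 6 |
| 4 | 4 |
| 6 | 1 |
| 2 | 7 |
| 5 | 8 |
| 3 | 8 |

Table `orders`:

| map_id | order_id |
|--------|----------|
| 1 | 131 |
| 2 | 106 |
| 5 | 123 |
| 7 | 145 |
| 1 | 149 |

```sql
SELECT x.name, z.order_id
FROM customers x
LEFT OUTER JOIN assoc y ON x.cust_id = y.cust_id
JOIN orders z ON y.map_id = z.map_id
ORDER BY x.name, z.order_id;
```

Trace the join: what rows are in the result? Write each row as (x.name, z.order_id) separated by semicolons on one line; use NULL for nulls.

(Omar, 145); (Raj, 131); (Raj, 149)

Joins associate left-to-right: customers LEFT JOIN assoc on cust_id gives 6 intermediate row(s).
Then INNER JOIN `orders z` on map_id: keep only rows whose y.map_id appears in z.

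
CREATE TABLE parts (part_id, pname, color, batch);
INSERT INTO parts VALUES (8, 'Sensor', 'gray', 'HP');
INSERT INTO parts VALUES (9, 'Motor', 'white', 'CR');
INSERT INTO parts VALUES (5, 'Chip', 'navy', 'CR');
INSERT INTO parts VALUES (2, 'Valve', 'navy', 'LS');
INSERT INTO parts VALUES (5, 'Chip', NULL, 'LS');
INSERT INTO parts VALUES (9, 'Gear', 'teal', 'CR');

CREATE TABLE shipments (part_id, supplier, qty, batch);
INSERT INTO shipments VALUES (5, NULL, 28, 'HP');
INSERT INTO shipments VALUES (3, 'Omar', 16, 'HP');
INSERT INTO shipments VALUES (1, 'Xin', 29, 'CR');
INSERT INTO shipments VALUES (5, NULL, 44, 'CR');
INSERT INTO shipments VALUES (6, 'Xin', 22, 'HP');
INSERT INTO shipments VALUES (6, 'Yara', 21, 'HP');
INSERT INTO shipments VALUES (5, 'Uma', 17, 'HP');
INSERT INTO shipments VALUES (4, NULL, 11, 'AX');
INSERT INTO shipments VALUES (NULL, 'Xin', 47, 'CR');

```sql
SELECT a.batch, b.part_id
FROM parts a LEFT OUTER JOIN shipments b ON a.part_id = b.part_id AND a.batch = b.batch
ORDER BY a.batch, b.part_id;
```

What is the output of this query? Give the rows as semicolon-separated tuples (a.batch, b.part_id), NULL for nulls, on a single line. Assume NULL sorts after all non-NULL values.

(CR, 5); (CR, NULL); (CR, NULL); (HP, NULL); (LS, NULL); (LS, NULL)

LEFT JOIN keeps every row from `parts`; unmatched rows get NULL for `shipments`'s columns.
Matching on a.part_id = b.part_id AND a.batch = b.batch. A NULL in a compared column never satisfies the condition.
- a row (part_id=8, batch=HP): no match → kept, b columns NULL.
- a row (part_id=9, batch=CR): no match → kept, b columns NULL.
- a row (part_id=5, batch=CR): matches 1 b row(s) → 1 output row(s).
- a row (part_id=2, batch=LS): no match → kept, b columns NULL.
- a row (part_id=5, batch=LS): no match → kept, b columns NULL.
- a row (part_id=9, batch=CR): no match → kept, b columns NULL.
After projecting and ordering:
a.batch | b.part_id
CR | 5
CR | NULL
CR | NULL
HP | NULL
LS | NULL
LS | NULL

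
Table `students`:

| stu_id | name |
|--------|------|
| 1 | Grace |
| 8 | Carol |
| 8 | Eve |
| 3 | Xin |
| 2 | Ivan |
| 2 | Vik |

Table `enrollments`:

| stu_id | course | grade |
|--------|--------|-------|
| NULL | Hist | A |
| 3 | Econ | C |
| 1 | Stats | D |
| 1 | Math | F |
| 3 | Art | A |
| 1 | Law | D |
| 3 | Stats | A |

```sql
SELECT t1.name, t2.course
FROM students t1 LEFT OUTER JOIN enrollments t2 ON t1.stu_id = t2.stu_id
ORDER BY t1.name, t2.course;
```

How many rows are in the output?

10

LEFT JOIN keeps every row from `students`; unmatched rows get NULL for `enrollments`'s columns.
Matching on t1.stu_id = t2.stu_id. A NULL in a compared column never satisfies the condition.
- t1[0] stu_id=1 → 3 match(es) in t2 → 3 row(s).
- t1[1] stu_id=8 → no match; kept with NULLs on the t2 side.
- t1[2] stu_id=8 → no match; kept with NULLs on the t2 side.
- t1[3] stu_id=3 → 3 match(es) in t2 → 3 row(s).
- t1[4] stu_id=2 → no match; kept with NULLs on the t2 side.
- t1[5] stu_id=2 → no match; kept with NULLs on the t2 side.
Total: 6 matched + 4 padded = 10 rows.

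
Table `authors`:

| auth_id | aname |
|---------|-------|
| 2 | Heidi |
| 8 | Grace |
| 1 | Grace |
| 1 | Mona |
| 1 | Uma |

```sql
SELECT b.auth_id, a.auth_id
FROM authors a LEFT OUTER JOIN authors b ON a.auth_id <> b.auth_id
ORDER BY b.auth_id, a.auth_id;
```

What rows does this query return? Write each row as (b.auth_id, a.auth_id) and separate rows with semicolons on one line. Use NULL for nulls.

(1, 2); (1, 2); (1, 2); (1, 8); (1, 8); (1, 8); (2, 1); (2, 1); (2, 1); (2, 8); (8, 1); (8, 1); (8, 1); (8, 2)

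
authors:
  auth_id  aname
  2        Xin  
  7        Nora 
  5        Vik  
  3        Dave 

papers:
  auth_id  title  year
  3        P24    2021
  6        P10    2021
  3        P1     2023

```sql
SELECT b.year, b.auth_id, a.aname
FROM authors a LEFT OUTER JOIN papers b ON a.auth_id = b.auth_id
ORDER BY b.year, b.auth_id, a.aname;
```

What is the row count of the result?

LEFT JOIN keeps every row from `authors`; unmatched rows get NULL for `papers`'s columns.
Matching on a.auth_id = b.auth_id.
- a row (auth_id=2): no match → kept, b columns NULL.
- a row (auth_id=7): no match → kept, b columns NULL.
- a row (auth_id=5): no match → kept, b columns NULL.
- a row (auth_id=3): matches 2 b row(s) → 2 output row(s).
Total: 2 matched + 3 padded = 5 rows.

5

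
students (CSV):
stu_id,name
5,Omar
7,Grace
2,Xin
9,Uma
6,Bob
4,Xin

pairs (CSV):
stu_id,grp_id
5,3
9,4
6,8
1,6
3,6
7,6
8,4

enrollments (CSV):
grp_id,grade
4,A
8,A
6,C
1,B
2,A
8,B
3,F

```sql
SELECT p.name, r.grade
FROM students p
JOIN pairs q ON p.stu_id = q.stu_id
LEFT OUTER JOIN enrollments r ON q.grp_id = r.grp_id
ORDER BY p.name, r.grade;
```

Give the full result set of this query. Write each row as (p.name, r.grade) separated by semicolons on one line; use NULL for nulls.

(Bob, A); (Bob, B); (Grace, C); (Omar, F); (Uma, A)

Evaluate left to right. First `students p INNER JOIN pairs q` on stu_id: 4 row(s).
Then LEFT JOIN `enrollments r` on grp_id: each of those 4 rows is kept; rows whose q.grp_id has no match in r get NULL for r's columns.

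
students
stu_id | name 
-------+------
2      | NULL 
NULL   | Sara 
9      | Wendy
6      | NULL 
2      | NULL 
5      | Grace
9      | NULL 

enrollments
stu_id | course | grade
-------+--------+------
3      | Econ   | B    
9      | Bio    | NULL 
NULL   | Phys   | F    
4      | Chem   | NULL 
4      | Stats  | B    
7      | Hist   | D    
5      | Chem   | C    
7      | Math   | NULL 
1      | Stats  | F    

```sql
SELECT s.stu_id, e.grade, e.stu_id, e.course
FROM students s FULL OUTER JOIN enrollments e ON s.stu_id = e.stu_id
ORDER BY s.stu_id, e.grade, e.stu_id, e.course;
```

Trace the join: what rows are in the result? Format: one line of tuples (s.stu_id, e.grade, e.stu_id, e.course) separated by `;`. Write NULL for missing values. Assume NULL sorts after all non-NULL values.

(2, NULL, NULL, NULL); (2, NULL, NULL, NULL); (5, C, 5, Chem); (6, NULL, NULL, NULL); (9, NULL, 9, Bio); (9, NULL, 9, Bio); (NULL, B, 3, Econ); (NULL, B, 4, Stats); (NULL, D, 7, Hist); (NULL, F, 1, Stats); (NULL, F, NULL, Phys); (NULL, NULL, 4, Chem); (NULL, NULL, 7, Math); (NULL, NULL, NULL, NULL)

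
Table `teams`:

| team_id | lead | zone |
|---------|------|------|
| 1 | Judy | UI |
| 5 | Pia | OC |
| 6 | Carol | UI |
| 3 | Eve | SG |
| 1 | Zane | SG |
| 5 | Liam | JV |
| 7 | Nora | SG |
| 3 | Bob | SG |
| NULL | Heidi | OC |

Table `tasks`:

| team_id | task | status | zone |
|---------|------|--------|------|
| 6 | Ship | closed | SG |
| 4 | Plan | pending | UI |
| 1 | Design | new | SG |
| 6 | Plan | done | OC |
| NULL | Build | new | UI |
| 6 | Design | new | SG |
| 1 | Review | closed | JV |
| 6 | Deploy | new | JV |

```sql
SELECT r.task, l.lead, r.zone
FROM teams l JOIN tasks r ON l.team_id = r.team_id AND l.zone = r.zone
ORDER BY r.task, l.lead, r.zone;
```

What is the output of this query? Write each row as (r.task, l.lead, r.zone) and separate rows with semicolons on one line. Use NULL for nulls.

(Design, Zane, SG)

INNER JOIN keeps only pairs where the ON condition holds.
Matching on l.team_id = r.team_id AND l.zone = r.zone. A NULL in a compared column never satisfies the condition.
- team_id=1, zone=UI: no matching r row, dropped.
- team_id=5, zone=OC: no matching r row, dropped.
- team_id=6, zone=UI: no matching r row, dropped.
- team_id=3, zone=SG: no matching r row, dropped.
- team_id=1, zone=SG: 1 matching r row(s), so 1 row(s) emitted.
- team_id=5, zone=JV: no matching r row, dropped.
- team_id=7, zone=SG: no matching r row, dropped.
- team_id=3, zone=SG: no matching r row, dropped.
- team_id=NULL, zone=OC: no matching r row, dropped.
After projecting and ordering:
r.task | l.lead | r.zone
Design | Zane | SG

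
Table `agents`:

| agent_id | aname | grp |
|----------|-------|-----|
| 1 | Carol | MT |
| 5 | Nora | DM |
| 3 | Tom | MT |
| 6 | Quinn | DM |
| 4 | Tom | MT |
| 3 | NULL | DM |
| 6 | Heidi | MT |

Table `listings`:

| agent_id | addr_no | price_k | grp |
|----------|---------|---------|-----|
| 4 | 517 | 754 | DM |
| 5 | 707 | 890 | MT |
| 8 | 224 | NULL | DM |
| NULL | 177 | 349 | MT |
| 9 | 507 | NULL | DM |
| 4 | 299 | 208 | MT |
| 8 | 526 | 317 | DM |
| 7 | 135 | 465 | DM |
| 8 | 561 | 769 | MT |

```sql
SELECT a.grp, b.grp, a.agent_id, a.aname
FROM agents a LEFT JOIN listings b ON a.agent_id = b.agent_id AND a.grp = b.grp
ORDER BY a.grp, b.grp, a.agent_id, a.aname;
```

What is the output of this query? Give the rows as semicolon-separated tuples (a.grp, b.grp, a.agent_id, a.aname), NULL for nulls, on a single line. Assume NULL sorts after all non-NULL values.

LEFT JOIN keeps every row from `agents`; unmatched rows get NULL for `listings`'s columns.
Matching on a.agent_id = b.agent_id AND a.grp = b.grp. A NULL in a compared column never satisfies the condition.
- a[0] agent_id=1, grp=MT → no match; kept with NULLs on the b side.
- a[1] agent_id=5, grp=DM → no match; kept with NULLs on the b side.
- a[2] agent_id=3, grp=MT → no match; kept with NULLs on the b side.
- a[3] agent_id=6, grp=DM → no match; kept with NULLs on the b side.
- a[4] agent_id=4, grp=MT → 1 match(es) in b → 1 row(s).
- a[5] agent_id=3, grp=DM → no match; kept with NULLs on the b side.
- a[6] agent_id=6, grp=MT → no match; kept with NULLs on the b side.
After projecting and ordering:
a.grp | b.grp | a.agent_id | a.aname
DM | NULL | 3 | NULL
DM | NULL | 5 | Nora
DM | NULL | 6 | Quinn
MT | MT | 4 | Tom
MT | NULL | 1 | Carol
MT | NULL | 3 | Tom
MT | NULL | 6 | Heidi

(DM, NULL, 3, NULL); (DM, NULL, 5, Nora); (DM, NULL, 6, Quinn); (MT, MT, 4, Tom); (MT, NULL, 1, Carol); (MT, NULL, 3, Tom); (MT, NULL, 6, Heidi)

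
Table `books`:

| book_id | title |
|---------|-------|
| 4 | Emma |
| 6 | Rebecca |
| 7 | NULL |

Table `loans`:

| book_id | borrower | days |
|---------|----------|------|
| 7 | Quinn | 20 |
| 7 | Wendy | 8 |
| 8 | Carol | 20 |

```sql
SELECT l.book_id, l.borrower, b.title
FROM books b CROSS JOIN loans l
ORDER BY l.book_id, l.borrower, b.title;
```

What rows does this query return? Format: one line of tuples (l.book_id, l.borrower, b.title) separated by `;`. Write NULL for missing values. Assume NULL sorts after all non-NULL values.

(7, Quinn, Emma); (7, Quinn, Rebecca); (7, Quinn, NULL); (7, Wendy, Emma); (7, Wendy, Rebecca); (7, Wendy, NULL); (8, Carol, Emma); (8, Carol, Rebecca); (8, Carol, NULL)

CROSS JOIN pairs every row of `books` with every row of `loans`: 3 × 3 = 9 rows.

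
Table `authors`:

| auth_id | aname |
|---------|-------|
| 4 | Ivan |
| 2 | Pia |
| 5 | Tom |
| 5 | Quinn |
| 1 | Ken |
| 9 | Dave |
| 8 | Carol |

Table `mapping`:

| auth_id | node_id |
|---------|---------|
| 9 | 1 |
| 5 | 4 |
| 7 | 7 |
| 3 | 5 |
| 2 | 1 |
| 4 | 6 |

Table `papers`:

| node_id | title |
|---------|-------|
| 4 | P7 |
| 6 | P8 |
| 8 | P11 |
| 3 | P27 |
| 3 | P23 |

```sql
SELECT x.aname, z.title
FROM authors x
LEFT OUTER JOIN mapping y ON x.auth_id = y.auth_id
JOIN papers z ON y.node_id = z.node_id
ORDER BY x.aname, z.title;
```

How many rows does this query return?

Evaluate left to right. First `authors x LEFT JOIN mapping y` on auth_id: 7 row(s).
Then INNER JOIN `papers z` on node_id: keep only rows whose y.node_id appears in z.
Result: 3 row(s).

3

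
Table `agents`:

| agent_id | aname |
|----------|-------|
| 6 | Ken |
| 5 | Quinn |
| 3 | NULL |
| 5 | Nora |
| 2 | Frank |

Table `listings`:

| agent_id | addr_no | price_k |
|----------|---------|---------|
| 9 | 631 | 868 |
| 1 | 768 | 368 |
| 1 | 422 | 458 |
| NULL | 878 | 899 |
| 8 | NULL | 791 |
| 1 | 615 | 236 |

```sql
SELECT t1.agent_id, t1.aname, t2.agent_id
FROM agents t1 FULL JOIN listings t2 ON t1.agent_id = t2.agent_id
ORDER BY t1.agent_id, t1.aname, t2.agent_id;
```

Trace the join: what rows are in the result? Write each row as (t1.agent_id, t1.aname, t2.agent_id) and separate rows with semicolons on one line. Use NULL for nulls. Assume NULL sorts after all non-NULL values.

FULL OUTER JOIN keeps every row from both sides; unmatched rows get NULL for the other side's columns.
Matching on t1.agent_id = t2.agent_id. A NULL in a compared column never satisfies the condition.
- agent_id=6: no t2 row matches, row kept with t2 columns NULL.
- agent_id=5: no t2 row matches, row kept with t2 columns NULL.
- agent_id=3: no t2 row matches, row kept with t2 columns NULL.
- agent_id=5: no t2 row matches, row kept with t2 columns NULL.
- agent_id=2: no t2 row matches, row kept with t2 columns NULL.
- 6 t2 row(s) had no t1 match → kept, t1 columns NULL.

(2, Frank, NULL); (3, NULL, NULL); (5, Nora, NULL); (5, Quinn, NULL); (6, Ken, NULL); (NULL, NULL, 1); (NULL, NULL, 1); (NULL, NULL, 1); (NULL, NULL, 8); (NULL, NULL, 9); (NULL, NULL, NULL)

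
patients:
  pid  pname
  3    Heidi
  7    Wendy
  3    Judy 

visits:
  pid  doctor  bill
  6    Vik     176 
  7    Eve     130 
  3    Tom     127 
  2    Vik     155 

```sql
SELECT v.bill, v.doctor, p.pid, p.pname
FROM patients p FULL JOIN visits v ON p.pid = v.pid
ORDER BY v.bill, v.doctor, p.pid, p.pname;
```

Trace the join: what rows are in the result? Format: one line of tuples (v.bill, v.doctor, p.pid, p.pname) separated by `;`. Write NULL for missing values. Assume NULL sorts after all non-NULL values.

(127, Tom, 3, Heidi); (127, Tom, 3, Judy); (130, Eve, 7, Wendy); (155, Vik, NULL, NULL); (176, Vik, NULL, NULL)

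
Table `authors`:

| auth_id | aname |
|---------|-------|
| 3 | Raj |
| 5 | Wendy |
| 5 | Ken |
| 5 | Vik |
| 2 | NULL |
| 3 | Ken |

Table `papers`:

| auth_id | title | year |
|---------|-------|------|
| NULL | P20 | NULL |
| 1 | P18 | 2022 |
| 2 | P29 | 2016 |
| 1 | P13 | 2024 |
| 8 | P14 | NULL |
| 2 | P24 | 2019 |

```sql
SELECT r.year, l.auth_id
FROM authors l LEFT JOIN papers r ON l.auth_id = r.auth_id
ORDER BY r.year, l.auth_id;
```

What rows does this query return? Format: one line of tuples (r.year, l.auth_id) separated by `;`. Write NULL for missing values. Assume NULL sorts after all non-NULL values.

(2016, 2); (2019, 2); (NULL, 3); (NULL, 3); (NULL, 5); (NULL, 5); (NULL, 5)

LEFT JOIN keeps every row from `authors`; unmatched rows get NULL for `papers`'s columns.
Matching on l.auth_id = r.auth_id. A NULL in a compared column never satisfies the condition.
- l row (auth_id=3): no match → kept, r columns NULL.
- l row (auth_id=5): no match → kept, r columns NULL.
- l row (auth_id=5): no match → kept, r columns NULL.
- l row (auth_id=5): no match → kept, r columns NULL.
- l row (auth_id=2): matches 2 r row(s) → 2 output row(s).
- l row (auth_id=3): no match → kept, r columns NULL.
After projecting and ordering:
r.year | l.auth_id
2016 | 2
2019 | 2
NULL | 3
NULL | 3
NULL | 5
NULL | 5
NULL | 5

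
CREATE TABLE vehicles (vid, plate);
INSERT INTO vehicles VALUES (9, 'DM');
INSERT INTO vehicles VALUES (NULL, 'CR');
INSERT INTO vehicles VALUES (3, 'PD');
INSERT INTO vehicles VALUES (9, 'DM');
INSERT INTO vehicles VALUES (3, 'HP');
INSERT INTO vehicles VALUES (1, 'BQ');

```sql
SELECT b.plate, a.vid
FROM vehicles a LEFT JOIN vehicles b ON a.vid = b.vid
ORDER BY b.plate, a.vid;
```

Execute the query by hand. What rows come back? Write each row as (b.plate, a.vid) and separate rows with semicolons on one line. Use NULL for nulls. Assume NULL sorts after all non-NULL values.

(BQ, 1); (DM, 9); (DM, 9); (DM, 9); (DM, 9); (HP, 3); (HP, 3); (PD, 3); (PD, 3); (NULL, NULL)

LEFT JOIN keeps every row from `vehicles a`; unmatched rows get NULL for `vehicles b`'s columns.
Matching on a.vid = b.vid. A NULL in a compared column never satisfies the condition.
- vid=9: 2 matching b row(s), so 2 row(s) emitted.
- vid=NULL: no b row matches, row kept with b columns NULL.
- vid=3: 2 matching b row(s), so 2 row(s) emitted.
- vid=9: 2 matching b row(s), so 2 row(s) emitted.
- vid=3: 2 matching b row(s), so 2 row(s) emitted.
- vid=1: 1 matching b row(s), so 1 row(s) emitted.
After projecting and ordering:
b.plate | a.vid
BQ | 1
DM | 9
DM | 9
DM | 9
DM | 9
HP | 3
HP | 3
PD | 3
PD | 3
NULL | NULL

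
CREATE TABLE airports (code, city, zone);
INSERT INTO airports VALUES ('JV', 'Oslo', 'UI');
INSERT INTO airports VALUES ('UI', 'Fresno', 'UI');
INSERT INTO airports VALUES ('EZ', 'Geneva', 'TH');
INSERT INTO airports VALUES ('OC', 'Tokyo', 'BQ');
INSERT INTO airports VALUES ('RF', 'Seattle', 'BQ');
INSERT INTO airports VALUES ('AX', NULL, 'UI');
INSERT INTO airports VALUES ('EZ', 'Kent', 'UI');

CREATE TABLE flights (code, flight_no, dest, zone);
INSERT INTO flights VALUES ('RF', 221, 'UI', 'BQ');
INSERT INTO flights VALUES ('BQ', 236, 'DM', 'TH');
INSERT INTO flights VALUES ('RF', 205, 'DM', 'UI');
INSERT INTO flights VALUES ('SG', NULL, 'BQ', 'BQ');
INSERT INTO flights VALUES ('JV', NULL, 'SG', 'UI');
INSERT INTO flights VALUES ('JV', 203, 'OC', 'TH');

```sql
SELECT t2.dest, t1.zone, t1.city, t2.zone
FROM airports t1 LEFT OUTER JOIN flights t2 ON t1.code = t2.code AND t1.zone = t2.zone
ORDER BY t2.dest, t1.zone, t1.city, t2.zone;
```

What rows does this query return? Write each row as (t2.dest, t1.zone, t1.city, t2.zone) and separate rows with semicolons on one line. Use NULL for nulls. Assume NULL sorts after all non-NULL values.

LEFT JOIN keeps every row from `airports`; unmatched rows get NULL for `flights`'s columns.
Matching on t1.code = t2.code AND t1.zone = t2.zone.
Matched pairs: 2; unmatched t1 rows kept: 5.

(SG, UI, Oslo, UI); (UI, BQ, Seattle, BQ); (NULL, BQ, Tokyo, NULL); (NULL, TH, Geneva, NULL); (NULL, UI, Fresno, NULL); (NULL, UI, Kent, NULL); (NULL, UI, NULL, NULL)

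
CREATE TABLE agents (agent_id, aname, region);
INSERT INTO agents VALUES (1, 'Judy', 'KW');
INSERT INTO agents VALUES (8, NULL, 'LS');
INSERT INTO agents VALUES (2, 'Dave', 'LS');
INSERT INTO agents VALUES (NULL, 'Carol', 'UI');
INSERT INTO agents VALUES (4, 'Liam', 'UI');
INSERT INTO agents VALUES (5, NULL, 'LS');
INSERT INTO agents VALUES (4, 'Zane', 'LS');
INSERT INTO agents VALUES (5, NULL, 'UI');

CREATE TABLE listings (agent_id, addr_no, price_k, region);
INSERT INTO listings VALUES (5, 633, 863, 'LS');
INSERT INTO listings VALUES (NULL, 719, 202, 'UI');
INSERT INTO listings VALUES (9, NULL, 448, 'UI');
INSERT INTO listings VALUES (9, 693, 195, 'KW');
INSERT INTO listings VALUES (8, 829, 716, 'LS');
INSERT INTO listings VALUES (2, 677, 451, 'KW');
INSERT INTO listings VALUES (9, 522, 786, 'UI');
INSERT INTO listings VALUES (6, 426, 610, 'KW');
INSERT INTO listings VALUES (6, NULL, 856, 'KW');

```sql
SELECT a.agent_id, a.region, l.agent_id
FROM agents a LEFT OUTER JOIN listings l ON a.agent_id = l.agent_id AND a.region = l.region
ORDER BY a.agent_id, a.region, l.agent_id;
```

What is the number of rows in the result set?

8

LEFT JOIN keeps every row from `agents`; unmatched rows get NULL for `listings`'s columns.
Matching on a.agent_id = l.agent_id AND a.region = l.region. A NULL in a compared column never satisfies the condition.
- a[0] agent_id=1, region=KW → no match; kept with NULLs on the l side.
- a[1] agent_id=8, region=LS → 1 match(es) in l → 1 row(s).
- a[2] agent_id=2, region=LS → no match; kept with NULLs on the l side.
- a[3] agent_id=NULL, region=UI → no match; kept with NULLs on the l side.
- a[4] agent_id=4, region=UI → no match; kept with NULLs on the l side.
- a[5] agent_id=5, region=LS → 1 match(es) in l → 1 row(s).
- a[6] agent_id=4, region=LS → no match; kept with NULLs on the l side.
- a[7] agent_id=5, region=UI → no match; kept with NULLs on the l side.
Total: 2 matched + 6 padded = 8 rows.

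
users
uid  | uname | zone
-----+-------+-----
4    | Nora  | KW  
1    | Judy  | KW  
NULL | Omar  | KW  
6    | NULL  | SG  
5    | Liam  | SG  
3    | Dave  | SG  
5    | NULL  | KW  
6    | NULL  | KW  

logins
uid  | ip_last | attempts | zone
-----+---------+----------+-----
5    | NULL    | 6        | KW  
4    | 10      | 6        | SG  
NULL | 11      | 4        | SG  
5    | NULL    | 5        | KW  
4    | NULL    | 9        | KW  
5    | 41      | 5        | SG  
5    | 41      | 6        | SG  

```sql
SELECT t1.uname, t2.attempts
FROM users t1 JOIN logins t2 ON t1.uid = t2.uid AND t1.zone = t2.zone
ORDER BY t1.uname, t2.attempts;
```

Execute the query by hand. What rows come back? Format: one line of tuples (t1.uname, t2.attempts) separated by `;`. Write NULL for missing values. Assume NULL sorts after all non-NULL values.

INNER JOIN keeps only pairs where the ON condition holds.
Matching on t1.uid = t2.uid AND t1.zone = t2.zone. A NULL in a compared column never satisfies the condition.
Matched pairs: 5.

(Liam, 5); (Liam, 6); (Nora, 9); (NULL, 5); (NULL, 6)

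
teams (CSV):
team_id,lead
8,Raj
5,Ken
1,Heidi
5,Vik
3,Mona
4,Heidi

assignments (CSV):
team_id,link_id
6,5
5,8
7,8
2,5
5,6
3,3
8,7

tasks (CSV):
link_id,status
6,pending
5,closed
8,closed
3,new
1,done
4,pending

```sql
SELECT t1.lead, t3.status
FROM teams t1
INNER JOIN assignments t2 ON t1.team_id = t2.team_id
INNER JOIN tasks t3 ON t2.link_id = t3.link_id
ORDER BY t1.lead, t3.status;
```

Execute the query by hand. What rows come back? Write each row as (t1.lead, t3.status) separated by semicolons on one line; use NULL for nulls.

Joins associate left-to-right: teams INNER JOIN assignments on team_id gives 6 intermediate row(s).
Then INNER JOIN `tasks t3` on link_id: keep only rows whose t2.link_id appears in t3.

(Ken, closed); (Ken, pending); (Mona, new); (Vik, closed); (Vik, pending)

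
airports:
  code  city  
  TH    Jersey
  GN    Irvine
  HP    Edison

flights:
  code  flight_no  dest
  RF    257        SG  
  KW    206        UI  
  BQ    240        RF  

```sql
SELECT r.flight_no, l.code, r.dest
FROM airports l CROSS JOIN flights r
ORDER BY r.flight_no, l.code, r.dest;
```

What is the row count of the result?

9

CROSS JOIN pairs every row of `airports` with every row of `flights`: 3 × 3 = 9 rows.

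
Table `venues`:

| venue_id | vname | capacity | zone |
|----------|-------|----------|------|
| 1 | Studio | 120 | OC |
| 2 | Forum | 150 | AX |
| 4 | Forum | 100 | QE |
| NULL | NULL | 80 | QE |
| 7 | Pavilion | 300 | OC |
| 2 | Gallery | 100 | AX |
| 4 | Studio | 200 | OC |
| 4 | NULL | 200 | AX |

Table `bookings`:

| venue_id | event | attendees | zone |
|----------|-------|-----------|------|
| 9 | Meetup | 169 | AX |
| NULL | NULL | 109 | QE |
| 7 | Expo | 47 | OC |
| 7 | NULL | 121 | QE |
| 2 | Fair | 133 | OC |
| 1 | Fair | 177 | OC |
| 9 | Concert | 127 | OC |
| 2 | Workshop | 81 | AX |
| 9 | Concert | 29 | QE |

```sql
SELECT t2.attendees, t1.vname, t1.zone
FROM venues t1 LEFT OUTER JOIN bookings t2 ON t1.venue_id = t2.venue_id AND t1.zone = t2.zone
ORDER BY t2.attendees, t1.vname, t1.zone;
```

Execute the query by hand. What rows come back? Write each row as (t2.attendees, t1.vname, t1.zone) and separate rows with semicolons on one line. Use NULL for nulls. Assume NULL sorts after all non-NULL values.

(47, Pavilion, OC); (81, Forum, AX); (81, Gallery, AX); (177, Studio, OC); (NULL, Forum, QE); (NULL, Studio, OC); (NULL, NULL, AX); (NULL, NULL, QE)

LEFT JOIN keeps every row from `venues`; unmatched rows get NULL for `bookings`'s columns.
Matching on t1.venue_id = t2.venue_id AND t1.zone = t2.zone. A NULL in a compared column never satisfies the condition.
Matched pairs: 4; unmatched t1 rows kept: 4.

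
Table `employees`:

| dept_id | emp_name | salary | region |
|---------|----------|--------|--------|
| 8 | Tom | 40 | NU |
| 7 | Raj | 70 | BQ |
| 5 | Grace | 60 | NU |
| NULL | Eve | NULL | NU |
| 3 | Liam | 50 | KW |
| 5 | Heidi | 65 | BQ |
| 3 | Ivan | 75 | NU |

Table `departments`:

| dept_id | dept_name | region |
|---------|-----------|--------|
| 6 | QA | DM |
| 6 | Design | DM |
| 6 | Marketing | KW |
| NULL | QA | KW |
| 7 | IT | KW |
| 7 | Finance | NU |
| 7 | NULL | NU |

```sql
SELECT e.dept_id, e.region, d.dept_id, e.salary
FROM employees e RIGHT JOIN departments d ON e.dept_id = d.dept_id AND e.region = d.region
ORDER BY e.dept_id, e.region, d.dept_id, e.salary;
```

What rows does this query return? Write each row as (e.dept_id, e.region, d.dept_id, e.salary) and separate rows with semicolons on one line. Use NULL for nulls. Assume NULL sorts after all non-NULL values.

(NULL, NULL, 6, NULL); (NULL, NULL, 6, NULL); (NULL, NULL, 6, NULL); (NULL, NULL, 7, NULL); (NULL, NULL, 7, NULL); (NULL, NULL, 7, NULL); (NULL, NULL, NULL, NULL)

RIGHT JOIN keeps every row from `departments`; unmatched rows get NULL for `employees`'s columns.
Matching on e.dept_id = d.dept_id AND e.region = d.region. A NULL in a compared column never satisfies the condition.
Matched pairs: 0; unmatched d rows kept: 7.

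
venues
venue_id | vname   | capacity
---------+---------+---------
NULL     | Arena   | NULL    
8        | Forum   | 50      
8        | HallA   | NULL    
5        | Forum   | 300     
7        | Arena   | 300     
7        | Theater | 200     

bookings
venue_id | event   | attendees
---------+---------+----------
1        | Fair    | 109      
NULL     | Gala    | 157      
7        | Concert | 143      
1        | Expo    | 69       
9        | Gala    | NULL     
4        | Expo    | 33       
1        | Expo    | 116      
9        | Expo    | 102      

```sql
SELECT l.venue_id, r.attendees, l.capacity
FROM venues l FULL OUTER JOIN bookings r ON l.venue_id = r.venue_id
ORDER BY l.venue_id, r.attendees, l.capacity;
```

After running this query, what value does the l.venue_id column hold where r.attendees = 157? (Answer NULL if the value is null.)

FULL OUTER JOIN keeps every row from both sides; unmatched rows get NULL for the other side's columns.
Matching on l.venue_id = r.venue_id. A NULL in a compared column never satisfies the condition.
- venue_id=NULL: no r row matches, row kept with r columns NULL.
- venue_id=8: no r row matches, row kept with r columns NULL.
- venue_id=8: no r row matches, row kept with r columns NULL.
- venue_id=5: no r row matches, row kept with r columns NULL.
- venue_id=7: 1 matching r row(s), so 1 row(s) emitted.
- venue_id=7: 1 matching r row(s), so 1 row(s) emitted.
- plus 7 unmatched r row(s), each kept with NULL l columns.

NULL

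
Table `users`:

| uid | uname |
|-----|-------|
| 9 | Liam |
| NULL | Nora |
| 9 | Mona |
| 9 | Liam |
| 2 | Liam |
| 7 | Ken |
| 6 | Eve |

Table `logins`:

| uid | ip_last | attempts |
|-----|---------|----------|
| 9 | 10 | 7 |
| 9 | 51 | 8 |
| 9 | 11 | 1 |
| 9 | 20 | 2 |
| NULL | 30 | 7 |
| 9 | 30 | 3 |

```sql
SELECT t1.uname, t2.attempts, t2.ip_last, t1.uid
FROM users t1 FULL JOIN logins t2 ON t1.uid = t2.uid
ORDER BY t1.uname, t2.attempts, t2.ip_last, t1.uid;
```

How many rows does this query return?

FULL OUTER JOIN keeps every row from both sides; unmatched rows get NULL for the other side's columns.
Matching on t1.uid = t2.uid. A NULL in a compared column never satisfies the condition.
- t1 row (uid=9): matches 5 t2 row(s) → 5 output row(s).
- t1 row (uid=NULL): no match → kept, t2 columns NULL.
- t1 row (uid=9): matches 5 t2 row(s) → 5 output row(s).
- t1 row (uid=9): matches 5 t2 row(s) → 5 output row(s).
- t1 row (uid=2): no match → kept, t2 columns NULL.
- t1 row (uid=7): no match → kept, t2 columns NULL.
- t1 row (uid=6): no match → kept, t2 columns NULL.
- 1 row(s) from t2 found no t1 partner → padded with NULL.
Total: 15 matched + 5 padded = 20 rows.

20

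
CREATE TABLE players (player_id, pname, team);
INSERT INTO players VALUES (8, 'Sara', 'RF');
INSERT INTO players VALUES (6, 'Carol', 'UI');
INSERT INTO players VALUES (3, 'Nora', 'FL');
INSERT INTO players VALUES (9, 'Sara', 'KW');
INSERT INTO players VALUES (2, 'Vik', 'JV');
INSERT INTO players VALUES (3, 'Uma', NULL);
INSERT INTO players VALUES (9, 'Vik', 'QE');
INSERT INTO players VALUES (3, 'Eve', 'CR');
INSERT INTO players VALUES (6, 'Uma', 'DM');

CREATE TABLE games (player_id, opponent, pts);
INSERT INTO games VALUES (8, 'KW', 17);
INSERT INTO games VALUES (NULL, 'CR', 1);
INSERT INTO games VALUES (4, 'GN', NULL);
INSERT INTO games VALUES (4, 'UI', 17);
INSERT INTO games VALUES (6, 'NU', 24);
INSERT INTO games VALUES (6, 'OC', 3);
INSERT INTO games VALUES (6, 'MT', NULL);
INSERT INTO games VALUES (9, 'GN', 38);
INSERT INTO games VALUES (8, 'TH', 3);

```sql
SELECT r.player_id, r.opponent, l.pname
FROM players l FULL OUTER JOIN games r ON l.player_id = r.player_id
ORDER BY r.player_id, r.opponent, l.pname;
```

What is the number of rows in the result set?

FULL OUTER JOIN keeps every row from both sides; unmatched rows get NULL for the other side's columns.
Matching on l.player_id = r.player_id. A NULL in a compared column never satisfies the condition.
- l (player_id=8) pairs with 2 row(s) of r.
- l (player_id=6) pairs with 3 row(s) of r.
- l (player_id=3) has no partner → padded with NULL.
- l (player_id=9) pairs with 1 row(s) of r.
- l (player_id=2) has no partner → padded with NULL.
- l (player_id=3) has no partner → padded with NULL.
- l (player_id=9) pairs with 1 row(s) of r.
- l (player_id=3) has no partner → padded with NULL.
- l (player_id=6) pairs with 3 row(s) of r.
- 3 r row(s) had no l match → kept, l columns NULL.
Total: 10 matched + 7 padded = 17 rows.

17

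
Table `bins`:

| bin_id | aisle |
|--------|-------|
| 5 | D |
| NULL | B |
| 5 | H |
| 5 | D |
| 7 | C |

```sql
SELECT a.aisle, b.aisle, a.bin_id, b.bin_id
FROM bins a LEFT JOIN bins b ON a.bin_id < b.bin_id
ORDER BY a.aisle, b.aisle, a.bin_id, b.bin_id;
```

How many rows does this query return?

5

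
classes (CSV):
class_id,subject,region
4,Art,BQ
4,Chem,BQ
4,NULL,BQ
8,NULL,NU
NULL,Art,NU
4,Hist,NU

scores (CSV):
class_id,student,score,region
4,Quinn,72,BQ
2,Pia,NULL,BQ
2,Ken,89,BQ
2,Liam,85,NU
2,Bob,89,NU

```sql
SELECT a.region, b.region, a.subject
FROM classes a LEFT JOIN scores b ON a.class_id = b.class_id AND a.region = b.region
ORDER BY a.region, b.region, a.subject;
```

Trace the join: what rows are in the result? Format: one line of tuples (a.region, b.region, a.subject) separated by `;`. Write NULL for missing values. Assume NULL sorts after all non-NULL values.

(BQ, BQ, Art); (BQ, BQ, Chem); (BQ, BQ, NULL); (NU, NULL, Art); (NU, NULL, Hist); (NU, NULL, NULL)

LEFT JOIN keeps every row from `classes`; unmatched rows get NULL for `scores`'s columns.
Matching on a.class_id = b.class_id AND a.region = b.region. A NULL in a compared column never satisfies the condition.
- a row (class_id=4, region=BQ): matches 1 b row(s) → 1 output row(s).
- a row (class_id=4, region=BQ): matches 1 b row(s) → 1 output row(s).
- a row (class_id=4, region=BQ): matches 1 b row(s) → 1 output row(s).
- a row (class_id=8, region=NU): no match → kept, b columns NULL.
- a row (class_id=NULL, region=NU): no match → kept, b columns NULL.
- a row (class_id=4, region=NU): no match → kept, b columns NULL.
After projecting and ordering:
a.region | b.region | a.subject
BQ | BQ | Art
BQ | BQ | Chem
BQ | BQ | NULL
NU | NULL | Art
NU | NULL | Hist
NU | NULL | NULL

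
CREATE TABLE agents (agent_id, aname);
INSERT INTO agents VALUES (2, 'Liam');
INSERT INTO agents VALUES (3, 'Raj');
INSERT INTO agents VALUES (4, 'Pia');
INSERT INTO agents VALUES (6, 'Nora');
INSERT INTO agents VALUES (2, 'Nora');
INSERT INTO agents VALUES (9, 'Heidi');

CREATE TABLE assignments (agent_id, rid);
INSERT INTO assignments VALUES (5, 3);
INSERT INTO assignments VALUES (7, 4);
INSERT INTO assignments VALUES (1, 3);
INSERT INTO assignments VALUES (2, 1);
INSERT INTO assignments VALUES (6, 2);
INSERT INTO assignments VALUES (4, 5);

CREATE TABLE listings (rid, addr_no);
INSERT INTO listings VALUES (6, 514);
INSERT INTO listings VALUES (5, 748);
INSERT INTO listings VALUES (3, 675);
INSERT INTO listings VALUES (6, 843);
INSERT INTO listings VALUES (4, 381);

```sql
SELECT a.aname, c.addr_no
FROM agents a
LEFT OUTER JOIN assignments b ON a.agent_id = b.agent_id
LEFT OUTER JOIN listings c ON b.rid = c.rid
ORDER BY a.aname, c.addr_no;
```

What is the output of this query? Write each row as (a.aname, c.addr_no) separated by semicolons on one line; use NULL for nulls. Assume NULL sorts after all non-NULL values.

Evaluate left to right. First `agents a LEFT JOIN assignments b` on agent_id: 6 row(s).
Then LEFT JOIN `listings c` on rid: each of those 6 rows is kept; rows whose b.rid has no match in c get NULL for c's columns.

(Heidi, NULL); (Liam, NULL); (Nora, NULL); (Nora, NULL); (Pia, 748); (Raj, NULL)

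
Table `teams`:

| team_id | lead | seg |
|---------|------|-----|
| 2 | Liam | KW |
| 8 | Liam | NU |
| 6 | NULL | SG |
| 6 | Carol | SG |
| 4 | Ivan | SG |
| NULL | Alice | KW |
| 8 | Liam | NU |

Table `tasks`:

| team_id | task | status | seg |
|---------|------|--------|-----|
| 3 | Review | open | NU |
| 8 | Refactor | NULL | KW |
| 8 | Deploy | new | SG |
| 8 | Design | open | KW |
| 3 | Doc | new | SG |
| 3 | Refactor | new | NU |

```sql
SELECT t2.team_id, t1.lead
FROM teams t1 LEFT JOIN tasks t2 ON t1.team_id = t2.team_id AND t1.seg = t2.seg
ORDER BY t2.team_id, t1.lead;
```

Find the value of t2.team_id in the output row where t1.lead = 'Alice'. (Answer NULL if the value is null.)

NULL

LEFT JOIN keeps every row from `teams`; unmatched rows get NULL for `tasks`'s columns.
Matching on t1.team_id = t2.team_id AND t1.seg = t2.seg. A NULL in a compared column never satisfies the condition.
- t1 row (team_id=2, seg=KW): no match → kept, t2 columns NULL.
- t1 row (team_id=8, seg=NU): no match → kept, t2 columns NULL.
- t1 row (team_id=6, seg=SG): no match → kept, t2 columns NULL.
- t1 row (team_id=6, seg=SG): no match → kept, t2 columns NULL.
- t1 row (team_id=4, seg=SG): no match → kept, t2 columns NULL.
- t1 row (team_id=NULL, seg=KW): no match → kept, t2 columns NULL.
- t1 row (team_id=8, seg=NU): no match → kept, t2 columns NULL.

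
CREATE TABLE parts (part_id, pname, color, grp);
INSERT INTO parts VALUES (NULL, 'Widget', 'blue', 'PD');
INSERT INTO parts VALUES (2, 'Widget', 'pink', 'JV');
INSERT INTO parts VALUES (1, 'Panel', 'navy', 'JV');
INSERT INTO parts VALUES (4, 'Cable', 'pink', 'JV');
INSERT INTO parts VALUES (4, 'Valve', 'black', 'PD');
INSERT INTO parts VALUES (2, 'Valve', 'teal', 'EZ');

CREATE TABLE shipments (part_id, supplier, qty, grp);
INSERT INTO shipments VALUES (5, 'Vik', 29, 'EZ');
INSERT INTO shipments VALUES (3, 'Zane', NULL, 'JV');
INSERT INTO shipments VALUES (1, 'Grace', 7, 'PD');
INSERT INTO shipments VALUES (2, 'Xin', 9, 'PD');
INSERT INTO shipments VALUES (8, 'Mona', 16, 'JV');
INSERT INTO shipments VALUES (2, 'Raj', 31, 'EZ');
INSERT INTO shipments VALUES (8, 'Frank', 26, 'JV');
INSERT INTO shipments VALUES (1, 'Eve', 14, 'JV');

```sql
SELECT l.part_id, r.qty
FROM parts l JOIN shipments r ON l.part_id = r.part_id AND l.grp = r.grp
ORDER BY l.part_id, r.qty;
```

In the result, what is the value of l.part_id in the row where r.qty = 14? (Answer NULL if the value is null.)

INNER JOIN keeps only pairs where the ON condition holds.
Matching on l.part_id = r.part_id AND l.grp = r.grp. A NULL in a compared column never satisfies the condition.
Matched pairs: 2.

1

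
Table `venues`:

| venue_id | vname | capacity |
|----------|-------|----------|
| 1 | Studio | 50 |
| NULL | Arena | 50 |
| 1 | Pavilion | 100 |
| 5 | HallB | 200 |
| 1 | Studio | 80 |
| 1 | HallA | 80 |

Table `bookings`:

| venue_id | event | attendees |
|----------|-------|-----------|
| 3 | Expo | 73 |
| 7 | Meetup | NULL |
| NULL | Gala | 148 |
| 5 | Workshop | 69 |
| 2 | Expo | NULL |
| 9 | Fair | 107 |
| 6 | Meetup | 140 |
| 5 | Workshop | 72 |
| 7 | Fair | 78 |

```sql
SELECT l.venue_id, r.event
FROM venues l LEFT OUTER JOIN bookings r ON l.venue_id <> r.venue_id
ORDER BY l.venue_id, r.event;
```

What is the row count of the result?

LEFT JOIN keeps every row from `venues`; unmatched rows get NULL for `bookings`'s columns.
Matching on l.venue_id <> r.venue_id. A NULL in a compared column never satisfies the condition.
- l row (venue_id=1): matches 8 r row(s) → 8 output row(s).
- l row (venue_id=NULL): no match → kept, r columns NULL.
- l row (venue_id=1): matches 8 r row(s) → 8 output row(s).
- l row (venue_id=5): matches 6 r row(s) → 6 output row(s).
- l row (venue_id=1): matches 8 r row(s) → 8 output row(s).
- l row (venue_id=1): matches 8 r row(s) → 8 output row(s).
Total: 38 matched + 1 padded = 39 rows.

39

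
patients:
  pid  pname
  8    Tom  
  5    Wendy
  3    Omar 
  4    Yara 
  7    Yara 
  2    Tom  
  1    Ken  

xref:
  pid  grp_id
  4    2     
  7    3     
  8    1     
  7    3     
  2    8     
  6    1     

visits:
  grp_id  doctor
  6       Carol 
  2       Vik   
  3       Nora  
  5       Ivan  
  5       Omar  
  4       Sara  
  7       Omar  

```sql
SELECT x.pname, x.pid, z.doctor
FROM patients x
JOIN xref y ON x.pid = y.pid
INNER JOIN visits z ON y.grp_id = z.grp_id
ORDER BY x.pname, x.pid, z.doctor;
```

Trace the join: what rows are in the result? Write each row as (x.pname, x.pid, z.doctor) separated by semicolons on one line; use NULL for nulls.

Step 1 — x INNER JOIN y on pid → 5 row(s).
Then INNER JOIN `visits z` on grp_id: keep only rows whose y.grp_id appears in z.

(Yara, 4, Vik); (Yara, 7, Nora); (Yara, 7, Nora)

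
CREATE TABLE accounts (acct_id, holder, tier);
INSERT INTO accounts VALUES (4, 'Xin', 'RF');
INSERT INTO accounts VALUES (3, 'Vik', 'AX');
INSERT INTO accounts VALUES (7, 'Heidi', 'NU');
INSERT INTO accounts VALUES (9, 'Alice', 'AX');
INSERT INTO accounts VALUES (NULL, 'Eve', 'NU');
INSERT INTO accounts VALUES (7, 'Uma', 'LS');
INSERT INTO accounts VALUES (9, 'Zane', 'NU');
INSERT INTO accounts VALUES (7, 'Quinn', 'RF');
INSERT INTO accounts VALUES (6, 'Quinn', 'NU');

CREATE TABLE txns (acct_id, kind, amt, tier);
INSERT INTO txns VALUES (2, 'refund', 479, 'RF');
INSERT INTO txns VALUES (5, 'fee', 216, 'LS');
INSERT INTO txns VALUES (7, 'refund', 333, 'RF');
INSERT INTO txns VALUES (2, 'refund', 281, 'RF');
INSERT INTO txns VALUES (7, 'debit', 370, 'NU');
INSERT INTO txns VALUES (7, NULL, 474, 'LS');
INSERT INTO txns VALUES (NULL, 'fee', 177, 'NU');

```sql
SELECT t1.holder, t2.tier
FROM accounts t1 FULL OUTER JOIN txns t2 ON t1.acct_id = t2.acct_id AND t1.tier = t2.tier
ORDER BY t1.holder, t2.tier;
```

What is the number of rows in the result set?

FULL OUTER JOIN keeps every row from both sides; unmatched rows get NULL for the other side's columns.
Matching on t1.acct_id = t2.acct_id AND t1.tier = t2.tier. A NULL in a compared column never satisfies the condition.
Matched pairs: 3; unmatched t1 rows kept: 6; unmatched t2 rows kept: 4.
Total: 3 matched + 10 padded = 13 rows.

13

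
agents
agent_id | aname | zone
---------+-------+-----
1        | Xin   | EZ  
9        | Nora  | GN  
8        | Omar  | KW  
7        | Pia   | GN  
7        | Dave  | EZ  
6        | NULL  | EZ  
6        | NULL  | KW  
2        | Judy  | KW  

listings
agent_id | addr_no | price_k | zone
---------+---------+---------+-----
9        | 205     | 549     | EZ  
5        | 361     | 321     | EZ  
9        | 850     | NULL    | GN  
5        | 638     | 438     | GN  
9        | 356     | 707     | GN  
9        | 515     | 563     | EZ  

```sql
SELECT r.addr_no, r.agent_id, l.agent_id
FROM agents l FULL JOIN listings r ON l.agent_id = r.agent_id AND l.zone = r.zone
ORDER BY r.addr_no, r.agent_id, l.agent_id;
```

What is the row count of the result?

FULL OUTER JOIN keeps every row from both sides; unmatched rows get NULL for the other side's columns.
Matching on l.agent_id = r.agent_id AND l.zone = r.zone.
- l row (agent_id=1, zone=EZ): no match → kept, r columns NULL.
- l row (agent_id=9, zone=GN): matches 2 r row(s) → 2 output row(s).
- l row (agent_id=8, zone=KW): no match → kept, r columns NULL.
- l row (agent_id=7, zone=GN): no match → kept, r columns NULL.
- l row (agent_id=7, zone=EZ): no match → kept, r columns NULL.
- l row (agent_id=6, zone=EZ): no match → kept, r columns NULL.
- l row (agent_id=6, zone=KW): no match → kept, r columns NULL.
- l row (agent_id=2, zone=KW): no match → kept, r columns NULL.
- 4 r row(s) had no l match → kept, l columns NULL.
Total: 2 matched + 11 padded = 13 rows.

13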